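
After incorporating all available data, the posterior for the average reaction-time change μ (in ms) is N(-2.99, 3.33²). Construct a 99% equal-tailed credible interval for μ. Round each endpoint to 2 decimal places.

The posterior is symmetric, so the 99% equal-tailed interval is μ = -2.99 ± z·3.33 with z = 2.576.
Half-width: 2.576 × 3.33 = 8.58.
-2.99 − 8.58 = -11.57; -2.99 + 8.58 = 5.59.

[-11.57, 5.59]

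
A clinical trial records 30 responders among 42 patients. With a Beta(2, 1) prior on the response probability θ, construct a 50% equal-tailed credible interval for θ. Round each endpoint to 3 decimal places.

[0.667, 0.758]

Posterior: Beta(2+30, 1+12) = Beta(32, 13).
Equal-tailed 50% interval: the 0.25 and 0.75 quantiles of Beta(32, 13).
Posterior mean ≈ 0.711, SD ≈ 0.067; a Normal approximation gives roughly [0.666, 0.756].
Exact: F⁻¹(0.25) = 0.667; F⁻¹(0.75) = 0.758.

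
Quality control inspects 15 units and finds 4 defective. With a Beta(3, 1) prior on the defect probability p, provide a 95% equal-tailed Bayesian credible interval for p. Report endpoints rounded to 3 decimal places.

Posterior: Beta(3+4, 1+11) = Beta(7, 12).
Equal-tailed 95% interval: the 0.025 and 0.975 quantiles of Beta(7, 12).
Posterior mean ≈ 0.368, SD ≈ 0.108; a Normal approximation gives roughly [0.157, 0.580].
Exact: F⁻¹(0.025) = 0.173; F⁻¹(0.975) = 0.590.

[0.173, 0.590]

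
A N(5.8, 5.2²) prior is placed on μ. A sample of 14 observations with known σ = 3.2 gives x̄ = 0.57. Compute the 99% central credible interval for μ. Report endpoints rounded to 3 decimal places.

[-1.466, 2.881]

Posterior precision = 1/5.2² + 14/3.2² = 0.0370 + 1.3672 = 1.4042, so posterior SD = 0.8439.
Posterior mean = (5.8/5.2² + 14·0.57/3.2²) / 1.4042 = 0.7077.
Interval: 0.7077 ± 2.576 × 0.8439 → [-1.466, 2.881].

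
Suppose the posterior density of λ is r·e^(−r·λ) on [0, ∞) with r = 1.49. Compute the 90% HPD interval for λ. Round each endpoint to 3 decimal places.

[0.000, 1.545]

The exponential density is strictly decreasing on [0, ∞), so the HPD interval is anchored at 0: [0, q] with P(λ ≤ q) = 0.90.
q = −ln(1 − 0.90) / 1.49 = 2.3026 / 1.49 = 1.545.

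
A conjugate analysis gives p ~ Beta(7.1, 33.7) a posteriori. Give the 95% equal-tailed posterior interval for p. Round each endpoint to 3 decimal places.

[0.075, 0.303]

Posterior: Beta(7.1, 33.7).
Equal-tailed 95% interval: the 0.025 and 0.975 quantiles of Beta(7.1, 33.7).
Posterior mean ≈ 0.174, SD ≈ 0.059; a Normal approximation gives roughly [0.059, 0.289].
Exact: F⁻¹(0.025) = 0.075; F⁻¹(0.975) = 0.303.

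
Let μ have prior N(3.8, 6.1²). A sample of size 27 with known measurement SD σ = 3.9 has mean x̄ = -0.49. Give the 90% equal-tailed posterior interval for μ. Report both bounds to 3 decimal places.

[-1.651, 0.799]

Posterior precision = 1/6.1² + 27/3.9² = 0.0269 + 1.7751 = 1.8020, so posterior SD = 0.7449.
Posterior mean = (3.8/6.1² + 27·-0.49/3.9²) / 1.8020 = -0.4260.
Interval: -0.4260 ± 1.645 × 0.7449 → [-1.651, 0.799].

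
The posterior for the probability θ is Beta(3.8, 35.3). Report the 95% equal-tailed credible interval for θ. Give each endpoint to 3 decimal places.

[0.027, 0.206]

Posterior: Beta(3.8, 35.3).
Equal-tailed 95% interval: the 0.025 and 0.975 quantiles of Beta(3.8, 35.3).
Posterior mean ≈ 0.097, SD ≈ 0.047; a Normal approximation gives roughly [0.006, 0.189].
Exact: F⁻¹(0.025) = 0.027; F⁻¹(0.975) = 0.206.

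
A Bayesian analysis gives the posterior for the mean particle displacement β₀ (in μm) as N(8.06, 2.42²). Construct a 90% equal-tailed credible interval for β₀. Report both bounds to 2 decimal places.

[4.08, 12.04]

The posterior is symmetric, so the 90% equal-tailed interval is β₀ = 8.06 ± z·2.42 with z = 1.645.
Half-width: 1.645 × 2.42 = 3.98.
8.06 − 3.98 = 4.08; 8.06 + 3.98 = 12.04.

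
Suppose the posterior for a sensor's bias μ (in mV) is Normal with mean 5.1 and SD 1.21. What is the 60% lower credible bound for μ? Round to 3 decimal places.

Need L with P(μ ≥ L) = 0.60: L = 5.1 − z_{0.4}·1.21.
z = 0.253; L = 5.1 − 0.253 × 1.21 = 4.793.

4.793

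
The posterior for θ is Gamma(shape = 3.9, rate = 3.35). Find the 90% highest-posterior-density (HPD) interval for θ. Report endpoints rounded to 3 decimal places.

The posterior is unimodal and skewed, so the HPD interval has equal density at both endpoints and is the shortest 90% interval.
Solving f(0.264) = f(2.031) with F(2.031) − F(0.264) = 0.90 gives [0.264, 2.031].
For comparison, the equal-tailed interval is [0.391, 2.272]; the HPD is narrower and shifted toward the mode.

[0.264, 2.031]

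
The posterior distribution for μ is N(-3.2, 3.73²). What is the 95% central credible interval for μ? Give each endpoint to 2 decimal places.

The posterior is symmetric, so the 95% equal-tailed interval is μ = -3.2 ± z·3.73 with z = 1.960.
Half-width: 1.960 × 3.73 = 7.31.
-3.2 − 7.31 = -10.51; -3.2 + 7.31 = 4.11.

[-10.51, 4.11]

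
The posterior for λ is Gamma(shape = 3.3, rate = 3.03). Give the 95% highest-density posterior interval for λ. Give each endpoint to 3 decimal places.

[0.137, 2.268]

The posterior is unimodal and skewed, so the HPD interval has equal density at both endpoints and is the shortest 95% interval.
Solving f(0.137) = f(2.268) with F(2.268) − F(0.137) = 0.95 gives [0.137, 2.268].
For comparison, the equal-tailed interval is [0.248, 2.540]; the HPD is narrower and shifted toward the mode.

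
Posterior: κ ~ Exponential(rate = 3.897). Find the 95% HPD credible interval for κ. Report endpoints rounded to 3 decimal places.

[0.000, 0.769]

The exponential density is strictly decreasing on [0, ∞), so the HPD interval is anchored at 0: [0, q] with P(κ ≤ q) = 0.95.
q = −ln(1 − 0.95) / 3.897 = 2.9957 / 3.897 = 0.769.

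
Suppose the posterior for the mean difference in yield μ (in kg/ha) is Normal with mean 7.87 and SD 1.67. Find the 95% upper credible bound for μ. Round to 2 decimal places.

Need U with P(μ ≤ U) = 0.95: U = 7.87 + z_{0.05}·1.67.
z = 1.645; U = 7.87 + 1.645 × 1.67 = 10.62.

10.62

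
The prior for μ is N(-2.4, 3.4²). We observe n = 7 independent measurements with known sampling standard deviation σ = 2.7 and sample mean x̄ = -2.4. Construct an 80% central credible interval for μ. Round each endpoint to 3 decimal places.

Posterior precision = 1/3.4² + 7/2.7² = 0.0865 + 0.9602 = 1.0467, so posterior SD = 0.9774.
Posterior mean = (-2.4/3.4² + 7·-2.4/2.7²) / 1.0467 = -2.4000.
Interval: -2.4000 ± 1.282 × 0.9774 → [-3.653, -1.147].

[-3.653, -1.147]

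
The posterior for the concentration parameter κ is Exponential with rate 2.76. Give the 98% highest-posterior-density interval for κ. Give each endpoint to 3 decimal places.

[0.000, 1.417]

The exponential density is strictly decreasing on [0, ∞), so the HPD interval is anchored at 0: [0, q] with P(κ ≤ q) = 0.98.
q = −ln(1 − 0.98) / 2.76 = 3.9120 / 2.76 = 1.417.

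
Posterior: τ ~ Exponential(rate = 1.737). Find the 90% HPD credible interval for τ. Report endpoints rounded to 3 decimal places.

The exponential density is strictly decreasing on [0, ∞), so the HPD interval is anchored at 0: [0, q] with P(τ ≤ q) = 0.90.
q = −ln(1 − 0.90) / 1.737 = 2.3026 / 1.737 = 1.326.

[0.000, 1.326]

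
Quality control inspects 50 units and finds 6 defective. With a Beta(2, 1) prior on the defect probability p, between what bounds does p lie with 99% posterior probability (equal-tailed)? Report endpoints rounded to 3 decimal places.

Posterior: Beta(2+6, 1+44) = Beta(8, 45).
Equal-tailed 99% interval: the 0.005 and 0.995 quantiles of Beta(8, 45).
Posterior mean ≈ 0.151, SD ≈ 0.049; a Normal approximation gives roughly [0.025, 0.276].
Exact: F⁻¹(0.005) = 0.052; F⁻¹(0.995) = 0.298.

[0.052, 0.298]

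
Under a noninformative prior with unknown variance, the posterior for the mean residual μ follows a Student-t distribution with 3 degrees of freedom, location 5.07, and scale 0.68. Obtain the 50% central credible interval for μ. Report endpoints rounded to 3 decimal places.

[4.550, 5.590]

The t_3 distribution is symmetric; the 50% interval is 5.07 ± t·0.68 with t_{0.75,3} = 0.765.
Half-width: 0.765 × 0.68 = 0.520.
5.07 − 0.520 = 4.550; 5.07 + 0.520 = 5.590.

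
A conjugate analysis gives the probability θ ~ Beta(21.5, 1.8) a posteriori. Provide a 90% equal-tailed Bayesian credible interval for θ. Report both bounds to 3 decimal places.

[0.817, 0.987]

Posterior: Beta(21.5, 1.8).
Equal-tailed 90% interval: the 0.05 and 0.95 quantiles of Beta(21.5, 1.8).
Posterior mean ≈ 0.923, SD ≈ 0.054; a Normal approximation gives roughly [0.834, 1.012].
Exact: F⁻¹(0.05) = 0.817; F⁻¹(0.95) = 0.987.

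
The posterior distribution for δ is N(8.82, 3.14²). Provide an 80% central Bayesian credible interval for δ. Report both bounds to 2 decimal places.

[4.80, 12.84]

The posterior is symmetric, so the 80% equal-tailed interval is δ = 8.82 ± z·3.14 with z = 1.282.
Half-width: 1.282 × 3.14 = 4.02.
8.82 − 4.02 = 4.80; 8.82 + 4.02 = 12.84.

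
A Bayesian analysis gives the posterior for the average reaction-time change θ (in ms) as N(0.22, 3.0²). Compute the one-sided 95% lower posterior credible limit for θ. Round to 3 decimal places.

Need L with P(θ ≥ L) = 0.95: L = 0.22 − z_{0.05}·3.0.
z = 1.645; L = 0.22 − 1.645 × 3.0 = -4.715.

-4.715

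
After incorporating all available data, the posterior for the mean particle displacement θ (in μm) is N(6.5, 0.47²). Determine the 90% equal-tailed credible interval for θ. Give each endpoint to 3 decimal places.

[5.727, 7.273]

The posterior is symmetric, so the 90% equal-tailed interval is θ = 6.5 ± z·0.47 with z = 1.645.
Half-width: 1.645 × 0.47 = 0.773.
6.5 − 0.773 = 5.727; 6.5 + 0.773 = 7.273.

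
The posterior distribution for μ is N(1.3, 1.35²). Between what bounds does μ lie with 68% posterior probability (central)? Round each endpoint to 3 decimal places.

[-0.043, 2.643]

The posterior is symmetric, so the 68% equal-tailed interval is μ = 1.3 ± z·1.35 with z = 0.994.
Half-width: 0.994 × 1.35 = 1.343.
1.3 − 1.343 = -0.043; 1.3 + 1.343 = 2.643.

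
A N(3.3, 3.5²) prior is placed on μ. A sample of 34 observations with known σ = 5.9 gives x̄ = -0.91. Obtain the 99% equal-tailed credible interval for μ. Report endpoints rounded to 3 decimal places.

Posterior precision = 1/3.5² + 34/5.9² = 0.0816 + 0.9767 = 1.0584, so posterior SD = 0.9720.
Posterior mean = (3.3/3.5² + 34·-0.91/5.9²) / 1.0584 = -0.5853.
Interval: -0.5853 ± 2.576 × 0.9720 → [-3.089, 1.919].

[-3.089, 1.919]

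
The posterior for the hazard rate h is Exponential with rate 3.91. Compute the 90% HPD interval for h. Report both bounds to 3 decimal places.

The exponential density is strictly decreasing on [0, ∞), so the HPD interval is anchored at 0: [0, q] with P(h ≤ q) = 0.90.
q = −ln(1 − 0.90) / 3.91 = 2.3026 / 3.91 = 0.589.

[0.000, 0.589]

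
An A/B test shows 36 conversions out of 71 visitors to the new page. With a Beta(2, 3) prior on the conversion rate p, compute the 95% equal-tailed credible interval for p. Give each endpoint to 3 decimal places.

[0.389, 0.611]

Posterior: Beta(2+36, 3+35) = Beta(38, 38).
Equal-tailed 95% interval: the 0.025 and 0.975 quantiles of Beta(38, 38).
Posterior mean ≈ 0.500, SD ≈ 0.057; a Normal approximation gives roughly [0.388, 0.612].
Exact: F⁻¹(0.025) = 0.389; F⁻¹(0.975) = 0.611.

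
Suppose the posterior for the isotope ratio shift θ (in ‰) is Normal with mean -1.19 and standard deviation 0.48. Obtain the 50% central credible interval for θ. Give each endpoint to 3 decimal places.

The posterior is symmetric, so the 50% equal-tailed interval is θ = -1.19 ± z·0.48 with z = 0.674.
Half-width: 0.674 × 0.48 = 0.324.
-1.19 − 0.324 = -1.514; -1.19 + 0.324 = -0.866.

[-1.514, -0.866]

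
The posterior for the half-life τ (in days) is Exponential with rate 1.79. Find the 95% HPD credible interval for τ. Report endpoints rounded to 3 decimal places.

[0.000, 1.674]

The exponential density is strictly decreasing on [0, ∞), so the HPD interval is anchored at 0: [0, q] with P(τ ≤ q) = 0.95.
q = −ln(1 − 0.95) / 1.79 = 2.9957 / 1.79 = 1.674.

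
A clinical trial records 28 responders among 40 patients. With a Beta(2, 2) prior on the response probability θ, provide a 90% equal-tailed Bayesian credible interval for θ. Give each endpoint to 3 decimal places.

[0.563, 0.791]

Posterior: Beta(2+28, 2+12) = Beta(30, 14).
Equal-tailed 90% interval: the 0.05 and 0.95 quantiles of Beta(30, 14).
Posterior mean ≈ 0.682, SD ≈ 0.069; a Normal approximation gives roughly [0.568, 0.796].
Exact: F⁻¹(0.05) = 0.563; F⁻¹(0.95) = 0.791.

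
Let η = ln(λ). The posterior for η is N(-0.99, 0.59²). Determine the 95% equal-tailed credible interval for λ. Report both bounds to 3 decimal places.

On the log scale the 95% interval is -0.99 ± 1.960 × 0.59 = [-2.1464, 0.1664].
Exponentiate: [e^-2.1464, e^0.1664] = [0.117, 1.181].

[0.117, 1.181]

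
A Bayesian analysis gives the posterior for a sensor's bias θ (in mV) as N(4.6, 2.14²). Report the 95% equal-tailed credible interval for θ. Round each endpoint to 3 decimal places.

The posterior is symmetric, so the 95% equal-tailed interval is θ = 4.6 ± z·2.14 with z = 1.960.
Half-width: 1.960 × 2.14 = 4.194.
4.6 − 4.194 = 0.406; 4.6 + 4.194 = 8.794.

[0.406, 8.794]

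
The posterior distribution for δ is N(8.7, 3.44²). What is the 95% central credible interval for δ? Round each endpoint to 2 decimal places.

[1.96, 15.44]

The posterior is symmetric, so the 95% equal-tailed interval is δ = 8.7 ± z·3.44 with z = 1.960.
Half-width: 1.960 × 3.44 = 6.74.
8.7 − 6.74 = 1.96; 8.7 + 6.74 = 15.44.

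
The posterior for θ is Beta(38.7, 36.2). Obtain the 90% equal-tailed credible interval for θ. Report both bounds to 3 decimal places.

Posterior: Beta(38.7, 36.2).
Equal-tailed 90% interval: the 0.05 and 0.95 quantiles of Beta(38.7, 36.2).
Posterior mean ≈ 0.517, SD ≈ 0.057; a Normal approximation gives roughly [0.422, 0.611].
Exact: F⁻¹(0.05) = 0.422; F⁻¹(0.95) = 0.611.

[0.422, 0.611]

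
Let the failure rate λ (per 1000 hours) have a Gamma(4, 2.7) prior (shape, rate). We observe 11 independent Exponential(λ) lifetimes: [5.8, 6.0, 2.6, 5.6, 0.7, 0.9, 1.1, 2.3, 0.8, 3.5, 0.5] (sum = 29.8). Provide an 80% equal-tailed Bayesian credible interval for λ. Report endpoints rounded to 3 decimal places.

Posterior: Gamma(4+11, 2.7+29.8) = Gamma(15, 32.5) (shape, rate).
Equal-tailed 80% interval: Gamma(15, 32.5) quantiles at 0.1 and 0.9.
Posterior mean ≈ 0.462, SD ≈ 0.119; a Normal approximation gives roughly [0.309, 0.614].
Exact: lower = 0.317; upper = 0.619.

[0.317, 0.619]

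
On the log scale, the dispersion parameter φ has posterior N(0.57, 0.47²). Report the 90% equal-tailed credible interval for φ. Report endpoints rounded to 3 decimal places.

[0.816, 3.831]

On the log scale the 90% interval is 0.57 ± 1.645 × 0.47 = [-0.2031, 1.3431].
Exponentiate: [e^-0.2031, e^1.3431] = [0.816, 3.831].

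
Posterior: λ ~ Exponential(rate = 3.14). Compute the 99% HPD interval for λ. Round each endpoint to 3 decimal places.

The exponential density is strictly decreasing on [0, ∞), so the HPD interval is anchored at 0: [0, q] with P(λ ≤ q) = 0.99.
q = −ln(1 − 0.99) / 3.14 = 4.6052 / 3.14 = 1.467.

[0.000, 1.467]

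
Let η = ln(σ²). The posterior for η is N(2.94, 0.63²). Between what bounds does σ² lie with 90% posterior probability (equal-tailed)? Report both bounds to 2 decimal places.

On the log scale the 90% interval is 2.94 ± 1.645 × 0.63 = [1.9037, 3.9763].
Exponentiate: [e^1.9037, e^3.9763] = [6.71, 53.32].

[6.71, 53.32]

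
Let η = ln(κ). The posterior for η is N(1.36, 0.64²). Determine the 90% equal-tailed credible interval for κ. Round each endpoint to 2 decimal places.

On the log scale the 90% interval is 1.36 ± 1.645 × 0.64 = [0.3073, 2.4127].
Exponentiate: [e^0.3073, e^2.4127] = [1.36, 11.16].

[1.36, 11.16]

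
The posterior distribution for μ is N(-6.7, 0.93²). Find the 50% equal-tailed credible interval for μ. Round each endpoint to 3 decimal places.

[-7.327, -6.073]

The posterior is symmetric, so the 50% equal-tailed interval is μ = -6.7 ± z·0.93 with z = 0.674.
Half-width: 0.674 × 0.93 = 0.627.
-6.7 − 0.627 = -7.327; -6.7 + 0.627 = -6.073.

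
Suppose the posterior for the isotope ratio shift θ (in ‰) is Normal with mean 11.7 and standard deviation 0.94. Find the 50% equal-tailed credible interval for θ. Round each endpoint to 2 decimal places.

The posterior is symmetric, so the 50% equal-tailed interval is θ = 11.7 ± z·0.94 with z = 0.674.
Half-width: 0.674 × 0.94 = 0.63.
11.7 − 0.63 = 11.07; 11.7 + 0.63 = 12.33.

[11.07, 12.33]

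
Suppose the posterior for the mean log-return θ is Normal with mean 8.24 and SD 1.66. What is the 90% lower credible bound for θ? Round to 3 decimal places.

Need L with P(θ ≥ L) = 0.90: L = 8.24 − z_{0.1}·1.66.
z = 1.282; L = 8.24 − 1.282 × 1.66 = 6.113.

6.113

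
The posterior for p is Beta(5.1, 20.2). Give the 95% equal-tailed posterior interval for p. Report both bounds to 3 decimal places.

Posterior: Beta(5.1, 20.2).
Equal-tailed 95% interval: the 0.025 and 0.975 quantiles of Beta(5.1, 20.2).
Posterior mean ≈ 0.202, SD ≈ 0.078; a Normal approximation gives roughly [0.048, 0.355].
Exact: F⁻¹(0.025) = 0.073; F⁻¹(0.975) = 0.375.

[0.073, 0.375]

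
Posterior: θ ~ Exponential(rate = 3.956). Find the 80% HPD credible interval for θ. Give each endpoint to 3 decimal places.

[0.000, 0.407]

The exponential density is strictly decreasing on [0, ∞), so the HPD interval is anchored at 0: [0, q] with P(θ ≤ q) = 0.80.
q = −ln(1 − 0.80) / 3.956 = 1.6094 / 3.956 = 0.407.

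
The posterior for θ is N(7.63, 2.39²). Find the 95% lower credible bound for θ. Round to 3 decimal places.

3.699

Need L with P(θ ≥ L) = 0.95: L = 7.63 − z_{0.05}·2.39.
z = 1.645; L = 7.63 − 1.645 × 2.39 = 3.699.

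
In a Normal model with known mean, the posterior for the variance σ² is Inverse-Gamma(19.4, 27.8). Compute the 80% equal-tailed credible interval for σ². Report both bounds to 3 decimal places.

Inverse-Gamma(19.4, 27.8) quantiles: F⁻¹(0.1) and F⁻¹(0.9).
Equivalently, 1/σ² ~ Gamma(19.4, rate = 27.8); invert its 0.9 and 0.1 quantiles.
Posterior mean ≈ 1.511, SD ≈ 0.362; a Normal approximation gives roughly [1.047, 1.975].
Exact: lower = 1.103; upper = 1.984.

[1.103, 1.984]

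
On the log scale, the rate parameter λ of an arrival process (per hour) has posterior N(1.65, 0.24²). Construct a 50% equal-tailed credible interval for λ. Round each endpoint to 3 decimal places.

On the log scale the 50% interval is 1.65 ± 0.674 × 0.24 = [1.4881, 1.8119].
Exponentiate: [e^1.4881, e^1.8119] = [4.429, 6.122].

[4.429, 6.122]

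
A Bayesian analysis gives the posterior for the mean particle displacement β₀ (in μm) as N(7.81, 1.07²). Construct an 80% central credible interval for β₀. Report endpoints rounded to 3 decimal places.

[6.439, 9.181]

The posterior is symmetric, so the 80% equal-tailed interval is β₀ = 7.81 ± z·1.07 with z = 1.282.
Half-width: 1.282 × 1.07 = 1.371.
7.81 − 1.371 = 6.439; 7.81 + 1.371 = 9.181.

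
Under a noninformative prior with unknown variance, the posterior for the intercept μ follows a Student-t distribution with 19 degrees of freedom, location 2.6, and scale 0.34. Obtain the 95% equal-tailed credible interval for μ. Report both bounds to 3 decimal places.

The t_19 distribution is symmetric; the 95% interval is 2.6 ± t·0.34 with t_{0.975,19} = 2.093.
Half-width: 2.093 × 0.34 = 0.712.
2.6 − 0.712 = 1.888; 2.6 + 0.712 = 3.312.

[1.888, 3.312]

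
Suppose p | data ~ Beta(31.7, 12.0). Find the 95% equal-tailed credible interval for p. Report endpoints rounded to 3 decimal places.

Posterior: Beta(31.7, 12.0).
Equal-tailed 95% interval: the 0.025 and 0.975 quantiles of Beta(31.7, 12.0).
Posterior mean ≈ 0.725, SD ≈ 0.067; a Normal approximation gives roughly [0.595, 0.856].
Exact: F⁻¹(0.025) = 0.586; F⁻¹(0.975) = 0.846.

[0.586, 0.846]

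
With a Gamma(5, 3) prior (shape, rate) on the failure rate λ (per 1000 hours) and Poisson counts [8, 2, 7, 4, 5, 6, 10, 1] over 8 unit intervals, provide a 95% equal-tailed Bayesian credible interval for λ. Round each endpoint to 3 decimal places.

[3.217, 5.682]

Posterior: Gamma(5+43, 3+8) = Gamma(48, 11) (shape, rate).
Equal-tailed 95% interval: Gamma(48, 11) quantiles at 0.025 and 0.975.
Posterior mean ≈ 4.364, SD ≈ 0.630; a Normal approximation gives roughly [3.129, 5.598].
Exact: lower = 3.217; upper = 5.682.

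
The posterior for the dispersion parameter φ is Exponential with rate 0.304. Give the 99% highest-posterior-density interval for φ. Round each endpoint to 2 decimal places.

[0.00, 15.15]

The exponential density is strictly decreasing on [0, ∞), so the HPD interval is anchored at 0: [0, q] with P(φ ≤ q) = 0.99.
q = −ln(1 − 0.99) / 0.304 = 4.6052 / 0.304 = 15.15.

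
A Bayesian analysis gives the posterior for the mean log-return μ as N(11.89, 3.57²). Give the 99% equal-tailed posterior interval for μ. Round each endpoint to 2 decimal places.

[2.69, 21.09]

The posterior is symmetric, so the 99% equal-tailed interval is μ = 11.89 ± z·3.57 with z = 2.576.
Half-width: 2.576 × 3.57 = 9.20.
11.89 − 9.20 = 2.69; 11.89 + 9.20 = 21.09.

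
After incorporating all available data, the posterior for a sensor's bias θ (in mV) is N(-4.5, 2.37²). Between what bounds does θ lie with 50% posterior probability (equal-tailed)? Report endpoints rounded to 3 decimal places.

[-6.099, -2.901]

The posterior is symmetric, so the 50% equal-tailed interval is θ = -4.5 ± z·2.37 with z = 0.674.
Half-width: 0.674 × 2.37 = 1.599.
-4.5 − 1.599 = -6.099; -4.5 + 1.599 = -2.901.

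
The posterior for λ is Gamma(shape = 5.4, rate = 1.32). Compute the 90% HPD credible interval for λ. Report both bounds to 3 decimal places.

[1.327, 6.748]

The posterior is unimodal and skewed, so the HPD interval has equal density at both endpoints and is the shortest 90% interval.
Solving f(1.327) = f(6.748) with F(6.748) − F(1.327) = 0.90 gives [1.327, 6.748].
For comparison, the equal-tailed interval is [1.684, 7.350]; the HPD is narrower and shifted toward the mode.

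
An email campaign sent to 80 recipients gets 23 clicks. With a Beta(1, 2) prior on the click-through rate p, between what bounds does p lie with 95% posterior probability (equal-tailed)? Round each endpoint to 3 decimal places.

Posterior: Beta(1+23, 2+57) = Beta(24, 59).
Equal-tailed 95% interval: the 0.025 and 0.975 quantiles of Beta(24, 59).
Posterior mean ≈ 0.289, SD ≈ 0.049; a Normal approximation gives roughly [0.192, 0.386].
Exact: F⁻¹(0.025) = 0.197; F⁻¹(0.975) = 0.391.

[0.197, 0.391]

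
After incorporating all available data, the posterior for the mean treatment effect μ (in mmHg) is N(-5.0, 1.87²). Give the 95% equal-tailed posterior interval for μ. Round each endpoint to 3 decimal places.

[-8.665, -1.335]

The posterior is symmetric, so the 95% equal-tailed interval is μ = -5.0 ± z·1.87 with z = 1.960.
Half-width: 1.960 × 1.87 = 3.665.
-5.0 − 3.665 = -8.665; -5.0 + 3.665 = -1.335.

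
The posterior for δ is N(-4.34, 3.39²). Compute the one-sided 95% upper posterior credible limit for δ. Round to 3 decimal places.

1.236

Need U with P(δ ≤ U) = 0.95: U = -4.34 + z_{0.05}·3.39.
z = 1.645; U = -4.34 + 1.645 × 3.39 = 1.236.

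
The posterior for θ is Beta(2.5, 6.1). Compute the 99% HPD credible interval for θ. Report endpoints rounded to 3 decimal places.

[0.015, 0.679]

The posterior is unimodal and skewed, so the HPD interval has equal density at both endpoints and is the shortest 99% interval.
Solving f(0.015) = f(0.679) with F(0.679) − F(0.015) = 0.99 gives [0.015, 0.679].
For comparison, the equal-tailed interval is [0.030, 0.711]; the HPD is narrower and shifted toward the mode.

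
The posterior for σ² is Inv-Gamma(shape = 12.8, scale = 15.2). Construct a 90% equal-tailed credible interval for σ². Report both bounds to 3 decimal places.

[0.792, 2.017]

Inverse-Gamma(12.8, 15.2) quantiles: F⁻¹(0.05) and F⁻¹(0.95).
Equivalently, 1/σ² ~ Gamma(12.8, rate = 15.2); invert its 0.95 and 0.05 quantiles.
Posterior mean ≈ 1.288, SD ≈ 0.392; a Normal approximation gives roughly [0.643, 1.933].
Exact: lower = 0.792; upper = 2.017.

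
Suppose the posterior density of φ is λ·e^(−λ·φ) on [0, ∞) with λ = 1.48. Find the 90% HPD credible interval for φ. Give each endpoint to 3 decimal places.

[0.000, 1.556]

The exponential density is strictly decreasing on [0, ∞), so the HPD interval is anchored at 0: [0, q] with P(φ ≤ q) = 0.90.
q = −ln(1 − 0.90) / 1.48 = 2.3026 / 1.48 = 1.556.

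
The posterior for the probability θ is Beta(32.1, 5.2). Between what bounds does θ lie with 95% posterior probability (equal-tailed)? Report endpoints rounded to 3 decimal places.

Posterior: Beta(32.1, 5.2).
Equal-tailed 95% interval: the 0.025 and 0.975 quantiles of Beta(32.1, 5.2).
Posterior mean ≈ 0.861, SD ≈ 0.056; a Normal approximation gives roughly [0.751, 0.970].
Exact: F⁻¹(0.025) = 0.734; F⁻¹(0.975) = 0.950.

[0.734, 0.950]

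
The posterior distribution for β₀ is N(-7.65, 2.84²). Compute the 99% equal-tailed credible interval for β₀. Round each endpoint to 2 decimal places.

[-14.97, -0.33]

The posterior is symmetric, so the 99% equal-tailed interval is β₀ = -7.65 ± z·2.84 with z = 2.576.
Half-width: 2.576 × 2.84 = 7.32.
-7.65 − 7.32 = -14.97; -7.65 + 7.32 = -0.33.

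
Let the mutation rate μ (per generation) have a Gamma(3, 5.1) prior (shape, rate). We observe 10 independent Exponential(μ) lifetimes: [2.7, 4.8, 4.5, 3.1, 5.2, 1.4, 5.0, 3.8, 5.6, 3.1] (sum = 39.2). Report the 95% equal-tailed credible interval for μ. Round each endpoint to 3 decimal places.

Posterior: Gamma(3+10, 5.1+39.2) = Gamma(13, 44.3) (shape, rate).
Equal-tailed 95% interval: Gamma(13, 44.3) quantiles at 0.025 and 0.975.
Posterior mean ≈ 0.293, SD ≈ 0.081; a Normal approximation gives roughly [0.134, 0.453].
Exact: lower = 0.156; upper = 0.473.

[0.156, 0.473]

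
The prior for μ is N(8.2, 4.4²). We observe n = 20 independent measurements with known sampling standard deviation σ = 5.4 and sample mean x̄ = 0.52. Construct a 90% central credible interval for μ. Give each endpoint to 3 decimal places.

[-0.857, 2.973]

Posterior precision = 1/4.4² + 20/5.4² = 0.0517 + 0.6859 = 0.7375, so posterior SD = 1.1644.
Posterior mean = (8.2/4.4² + 20·0.52/5.4²) / 0.7375 = 1.0579.
Interval: 1.0579 ± 1.645 × 1.1644 → [-0.857, 2.973].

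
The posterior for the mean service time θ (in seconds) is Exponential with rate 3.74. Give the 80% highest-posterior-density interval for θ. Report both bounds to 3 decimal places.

[0.000, 0.430]

The exponential density is strictly decreasing on [0, ∞), so the HPD interval is anchored at 0: [0, q] with P(θ ≤ q) = 0.80.
q = −ln(1 − 0.80) / 3.74 = 1.6094 / 3.74 = 0.430.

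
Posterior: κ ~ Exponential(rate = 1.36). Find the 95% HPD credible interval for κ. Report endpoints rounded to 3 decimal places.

[0.000, 2.203]

The exponential density is strictly decreasing on [0, ∞), so the HPD interval is anchored at 0: [0, q] with P(κ ≤ q) = 0.95.
q = −ln(1 − 0.95) / 1.36 = 2.9957 / 1.36 = 2.203.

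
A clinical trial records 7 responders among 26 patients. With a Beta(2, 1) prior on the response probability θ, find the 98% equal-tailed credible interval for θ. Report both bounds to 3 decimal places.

Posterior: Beta(2+7, 1+19) = Beta(9, 20).
Equal-tailed 98% interval: the 0.01 and 0.99 quantiles of Beta(9, 20).
Posterior mean ≈ 0.310, SD ≈ 0.084; a Normal approximation gives roughly [0.114, 0.507].
Exact: F⁻¹(0.01) = 0.137; F⁻¹(0.99) = 0.521.

[0.137, 0.521]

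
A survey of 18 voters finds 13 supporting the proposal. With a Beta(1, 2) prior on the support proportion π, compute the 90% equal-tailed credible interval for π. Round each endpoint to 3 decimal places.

Posterior: Beta(1+13, 2+5) = Beta(14, 7).
Equal-tailed 90% interval: the 0.05 and 0.95 quantiles of Beta(14, 7).
Posterior mean ≈ 0.667, SD ≈ 0.101; a Normal approximation gives roughly [0.501, 0.832].
Exact: F⁻¹(0.05) = 0.492; F⁻¹(0.95) = 0.823.

[0.492, 0.823]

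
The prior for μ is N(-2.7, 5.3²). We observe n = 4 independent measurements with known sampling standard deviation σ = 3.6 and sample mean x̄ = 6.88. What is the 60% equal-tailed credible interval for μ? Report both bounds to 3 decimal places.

Posterior precision = 1/5.3² + 4/3.6² = 0.0356 + 0.3086 = 0.3442, so posterior SD = 1.7044.
Posterior mean = (-2.7/5.3² + 4·6.88/3.6²) / 0.3442 = 5.8893.
Interval: 5.8893 ± 0.842 × 1.7044 → [4.455, 7.324].

[4.455, 7.324]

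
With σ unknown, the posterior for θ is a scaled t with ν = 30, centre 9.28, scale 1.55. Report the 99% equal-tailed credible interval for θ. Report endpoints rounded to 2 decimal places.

[5.02, 13.54]

The t_30 distribution is symmetric; the 99% interval is 9.28 ± t·1.55 with t_{0.995,30} = 2.750.
Half-width: 2.750 × 1.55 = 4.26.
9.28 − 4.26 = 5.02; 9.28 + 4.26 = 13.54.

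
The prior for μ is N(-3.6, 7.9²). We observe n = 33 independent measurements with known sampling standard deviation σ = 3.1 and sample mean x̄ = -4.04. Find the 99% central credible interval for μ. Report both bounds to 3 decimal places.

Posterior precision = 1/7.9² + 33/3.1² = 0.0160 + 3.4339 = 3.4499, so posterior SD = 0.5384.
Posterior mean = (-3.6/7.9² + 33·-4.04/3.1²) / 3.4499 = -4.0380.
Interval: -4.0380 ± 2.576 × 0.5384 → [-5.425, -2.651].

[-5.425, -2.651]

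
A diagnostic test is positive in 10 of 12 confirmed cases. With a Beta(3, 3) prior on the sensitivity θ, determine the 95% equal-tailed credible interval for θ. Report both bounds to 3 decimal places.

[0.501, 0.897]

Posterior: Beta(3+10, 3+2) = Beta(13, 5).
Equal-tailed 95% interval: the 0.025 and 0.975 quantiles of Beta(13, 5).
Posterior mean ≈ 0.722, SD ≈ 0.103; a Normal approximation gives roughly [0.521, 0.924].
Exact: F⁻¹(0.025) = 0.501; F⁻¹(0.975) = 0.897.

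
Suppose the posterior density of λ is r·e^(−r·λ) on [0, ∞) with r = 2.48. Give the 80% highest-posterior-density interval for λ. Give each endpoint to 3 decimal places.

The exponential density is strictly decreasing on [0, ∞), so the HPD interval is anchored at 0: [0, q] with P(λ ≤ q) = 0.80.
q = −ln(1 − 0.80) / 2.48 = 1.6094 / 2.48 = 0.649.

[0.000, 0.649]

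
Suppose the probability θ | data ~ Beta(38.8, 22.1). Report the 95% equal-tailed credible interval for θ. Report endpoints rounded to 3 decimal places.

Posterior: Beta(38.8, 22.1).
Equal-tailed 95% interval: the 0.025 and 0.975 quantiles of Beta(38.8, 22.1).
Posterior mean ≈ 0.637, SD ≈ 0.061; a Normal approximation gives roughly [0.517, 0.757].
Exact: F⁻¹(0.025) = 0.514; F⁻¹(0.975) = 0.752.

[0.514, 0.752]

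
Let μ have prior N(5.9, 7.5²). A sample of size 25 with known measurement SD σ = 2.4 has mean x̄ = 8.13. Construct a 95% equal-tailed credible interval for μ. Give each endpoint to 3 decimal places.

[7.182, 9.060]

Posterior precision = 1/7.5² + 25/2.4² = 0.0178 + 4.3403 = 4.3581, so posterior SD = 0.4790.
Posterior mean = (5.9/7.5² + 25·8.13/2.4²) / 4.3581 = 8.1209.
Interval: 8.1209 ± 1.960 × 0.4790 → [7.182, 9.060].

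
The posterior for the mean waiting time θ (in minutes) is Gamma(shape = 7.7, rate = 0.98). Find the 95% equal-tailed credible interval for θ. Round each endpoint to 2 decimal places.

Posterior: Gamma(shape 7.7, rate 0.98).
Equal-tailed 95% interval: Gamma(7.7, 0.98) quantiles at 0.025 and 0.975.
Posterior mean ≈ 7.86, SD ≈ 2.83; a Normal approximation gives roughly [2.31, 13.41].
Exact: lower = 3.33; upper = 14.30.

[3.33, 14.30]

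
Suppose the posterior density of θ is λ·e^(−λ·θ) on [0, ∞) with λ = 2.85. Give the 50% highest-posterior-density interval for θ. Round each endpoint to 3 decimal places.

[0.000, 0.243]

The exponential density is strictly decreasing on [0, ∞), so the HPD interval is anchored at 0: [0, q] with P(θ ≤ q) = 0.50.
q = −ln(1 − 0.50) / 2.85 = 0.6931 / 2.85 = 0.243.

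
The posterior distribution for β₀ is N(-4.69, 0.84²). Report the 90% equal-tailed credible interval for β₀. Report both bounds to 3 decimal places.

[-6.072, -3.308]

The posterior is symmetric, so the 90% equal-tailed interval is β₀ = -4.69 ± z·0.84 with z = 1.645.
Half-width: 1.645 × 0.84 = 1.382.
-4.69 − 1.382 = -6.072; -4.69 + 1.382 = -3.308.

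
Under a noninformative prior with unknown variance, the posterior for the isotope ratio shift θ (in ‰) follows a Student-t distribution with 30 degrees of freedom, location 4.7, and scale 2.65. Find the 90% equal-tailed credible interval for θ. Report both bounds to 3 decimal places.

[0.202, 9.198]

The t_30 distribution is symmetric; the 90% interval is 4.7 ± t·2.65 with t_{0.95,30} = 1.697.
Half-width: 1.697 × 2.65 = 4.498.
4.7 − 4.498 = 0.202; 4.7 + 4.498 = 9.198.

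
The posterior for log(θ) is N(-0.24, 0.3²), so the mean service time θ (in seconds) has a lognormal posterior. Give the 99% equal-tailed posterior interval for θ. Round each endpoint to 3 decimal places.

On the log scale the 99% interval is -0.24 ± 2.576 × 0.3 = [-1.0127, 0.5327].
Exponentiate: [e^-1.0127, e^0.5327] = [0.363, 1.704].

[0.363, 1.704]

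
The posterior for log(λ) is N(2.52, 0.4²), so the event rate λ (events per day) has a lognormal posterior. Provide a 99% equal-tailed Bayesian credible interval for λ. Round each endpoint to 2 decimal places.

[4.44, 34.82]

On the log scale the 99% interval is 2.52 ± 2.576 × 0.4 = [1.4897, 3.5503].
Exponentiate: [e^1.4897, e^3.5503] = [4.44, 34.82].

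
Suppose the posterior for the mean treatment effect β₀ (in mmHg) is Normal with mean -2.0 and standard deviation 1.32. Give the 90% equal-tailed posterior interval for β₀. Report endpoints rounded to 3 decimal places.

The posterior is symmetric, so the 90% equal-tailed interval is β₀ = -2.0 ± z·1.32 with z = 1.645.
Half-width: 1.645 × 1.32 = 2.171.
-2.0 − 2.171 = -4.171; -2.0 + 2.171 = 0.171.

[-4.171, 0.171]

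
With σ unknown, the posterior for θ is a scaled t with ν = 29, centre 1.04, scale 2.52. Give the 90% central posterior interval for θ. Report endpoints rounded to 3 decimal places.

[-3.242, 5.322]

The t_29 distribution is symmetric; the 90% interval is 1.04 ± t·2.52 with t_{0.95,29} = 1.699.
Half-width: 1.699 × 2.52 = 4.282.
1.04 − 4.282 = -3.242; 1.04 + 4.282 = 5.322.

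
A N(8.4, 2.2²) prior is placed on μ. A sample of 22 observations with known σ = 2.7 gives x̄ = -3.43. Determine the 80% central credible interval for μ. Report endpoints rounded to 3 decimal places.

[-3.386, -1.958]

Posterior precision = 1/2.2² + 22/2.7² = 0.2066 + 3.0178 = 3.2244, so posterior SD = 0.5569.
Posterior mean = (8.4/2.2² + 22·-3.43/2.7²) / 3.2244 = -2.6720.
Interval: -2.6720 ± 1.282 × 0.5569 → [-3.386, -1.958].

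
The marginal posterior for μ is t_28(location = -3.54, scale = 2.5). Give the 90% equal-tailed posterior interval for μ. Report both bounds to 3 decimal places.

[-7.793, 0.713]

The t_28 distribution is symmetric; the 90% interval is -3.54 ± t·2.5 with t_{0.95,28} = 1.701.
Half-width: 1.701 × 2.5 = 4.253.
-3.54 − 4.253 = -7.793; -3.54 + 4.253 = 0.713.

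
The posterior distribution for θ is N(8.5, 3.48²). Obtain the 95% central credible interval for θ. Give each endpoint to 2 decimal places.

[1.68, 15.32]

The posterior is symmetric, so the 95% equal-tailed interval is θ = 8.5 ± z·3.48 with z = 1.960.
Half-width: 1.960 × 3.48 = 6.82.
8.5 − 6.82 = 1.68; 8.5 + 6.82 = 15.32.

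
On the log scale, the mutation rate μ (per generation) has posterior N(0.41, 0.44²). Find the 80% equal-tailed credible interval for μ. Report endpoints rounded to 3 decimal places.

On the log scale the 80% interval is 0.41 ± 1.282 × 0.44 = [-0.1539, 0.9739].
Exponentiate: [e^-0.1539, e^0.9739] = [0.857, 2.648].

[0.857, 2.648]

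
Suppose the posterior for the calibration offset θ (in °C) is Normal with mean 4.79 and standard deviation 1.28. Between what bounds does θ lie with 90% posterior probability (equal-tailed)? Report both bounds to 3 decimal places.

[2.685, 6.895]

The posterior is symmetric, so the 90% equal-tailed interval is θ = 4.79 ± z·1.28 with z = 1.645.
Half-width: 1.645 × 1.28 = 2.105.
4.79 − 2.105 = 2.685; 4.79 + 2.105 = 6.895.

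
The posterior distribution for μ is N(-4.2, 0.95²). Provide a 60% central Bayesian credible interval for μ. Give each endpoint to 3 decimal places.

[-5.000, -3.400]

The posterior is symmetric, so the 60% equal-tailed interval is μ = -4.2 ± z·0.95 with z = 0.842.
Half-width: 0.842 × 0.95 = 0.800.
-4.2 − 0.800 = -5.000; -4.2 + 0.800 = -3.400.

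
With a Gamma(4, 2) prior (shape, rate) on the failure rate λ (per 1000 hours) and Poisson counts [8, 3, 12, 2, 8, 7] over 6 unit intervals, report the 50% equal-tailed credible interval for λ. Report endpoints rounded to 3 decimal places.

Posterior: Gamma(4+40, 2+6) = Gamma(44, 8) (shape, rate).
Equal-tailed 50% interval: Gamma(44, 8) quantiles at 0.25 and 0.75.
Posterior mean ≈ 5.500, SD ≈ 0.829; a Normal approximation gives roughly [4.941, 6.059].
Exact: lower = 4.920; upper = 6.034.

[4.920, 6.034]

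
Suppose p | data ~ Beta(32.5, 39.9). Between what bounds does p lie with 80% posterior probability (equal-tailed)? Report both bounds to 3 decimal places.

[0.374, 0.524]

Posterior: Beta(32.5, 39.9).
Equal-tailed 80% interval: the 0.1 and 0.9 quantiles of Beta(32.5, 39.9).
Posterior mean ≈ 0.449, SD ≈ 0.058; a Normal approximation gives roughly [0.374, 0.523].
Exact: F⁻¹(0.1) = 0.374; F⁻¹(0.9) = 0.524.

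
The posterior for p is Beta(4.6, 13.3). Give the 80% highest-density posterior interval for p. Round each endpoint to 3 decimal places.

The posterior is unimodal and skewed, so the HPD interval has equal density at both endpoints and is the shortest 80% interval.
Solving f(0.116) = f(0.371) with F(0.371) − F(0.116) = 0.80 gives [0.116, 0.371].
For comparison, the equal-tailed interval is [0.134, 0.393]; the HPD is narrower and shifted toward the mode.

[0.116, 0.371]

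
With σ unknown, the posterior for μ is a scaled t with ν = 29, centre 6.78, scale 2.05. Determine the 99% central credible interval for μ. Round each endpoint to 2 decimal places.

[1.13, 12.43]

The t_29 distribution is symmetric; the 99% interval is 6.78 ± t·2.05 with t_{0.995,29} = 2.756.
Half-width: 2.756 × 2.05 = 5.65.
6.78 − 5.65 = 1.13; 6.78 + 5.65 = 12.43.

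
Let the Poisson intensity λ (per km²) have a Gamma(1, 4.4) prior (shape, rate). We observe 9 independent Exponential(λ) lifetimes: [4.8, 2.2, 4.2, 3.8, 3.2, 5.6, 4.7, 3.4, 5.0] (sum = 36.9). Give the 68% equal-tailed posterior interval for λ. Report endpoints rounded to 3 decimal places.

Posterior: Gamma(1+9, 4.4+36.9) = Gamma(10, 41.3) (shape, rate).
Equal-tailed 68% interval: Gamma(10, 41.3) quantiles at 0.16 and 0.84.
Posterior mean ≈ 0.242, SD ≈ 0.077; a Normal approximation gives roughly [0.166, 0.318].
Exact: lower = 0.167; upper = 0.317.

[0.167, 0.317]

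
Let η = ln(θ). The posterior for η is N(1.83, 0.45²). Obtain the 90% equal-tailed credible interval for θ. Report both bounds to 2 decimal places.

[2.97, 13.07]

On the log scale the 90% interval is 1.83 ± 1.645 × 0.45 = [1.0898, 2.5702].
Exponentiate: [e^1.0898, e^2.5702] = [2.97, 13.07].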